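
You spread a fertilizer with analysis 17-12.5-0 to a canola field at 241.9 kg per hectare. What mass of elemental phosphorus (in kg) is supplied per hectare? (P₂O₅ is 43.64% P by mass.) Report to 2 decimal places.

13.20 kg P per hectare

P₂O₅ per hectare = 241.9 × 12.5% = 30.2375 kg.
Elemental P = 30.2375 × 0.4364 = 13.1956 kg per hectare.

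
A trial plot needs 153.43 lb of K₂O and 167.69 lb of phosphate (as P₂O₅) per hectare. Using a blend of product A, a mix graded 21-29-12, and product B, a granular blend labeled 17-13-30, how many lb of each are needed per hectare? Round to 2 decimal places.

With a, b = lb per hectare of product A and product B:
K₂O: 0.12·a + 0.3·b = 153.43
P₂O₅: 0.29·a + 0.13·b = 167.69
From row1: a = (153.43 − 0.3·b) / 0.12.
Into row2: 0.29·(153.43 − 0.3·b)/0.12 + 0.13·b = 167.69 → b = 341.343, a = 425.225.

425.23 lb product A, 341.34 lb product B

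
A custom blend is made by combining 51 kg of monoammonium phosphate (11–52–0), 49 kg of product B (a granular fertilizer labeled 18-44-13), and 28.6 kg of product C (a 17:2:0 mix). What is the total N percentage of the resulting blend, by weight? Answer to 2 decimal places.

15.00% N

Total mass = 51 + 49 + 28.6 = 128.6 kg.
N mass = 11%×51 + 18%×49 + 17%×28.6 = 19.292 kg.
% N = 19.292 / 128.6 = 15.0016%.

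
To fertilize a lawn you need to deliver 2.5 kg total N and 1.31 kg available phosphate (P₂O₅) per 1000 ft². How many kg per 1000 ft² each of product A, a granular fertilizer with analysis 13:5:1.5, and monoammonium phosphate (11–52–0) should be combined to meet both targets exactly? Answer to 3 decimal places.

18.614 kg product A, 0.729 kg monoammonium phosphate

With a, b = kg per 1000 ft² of product A and monoammonium phosphate:
N: 0.13·a + 0.11·b = 2.5
P₂O₅: 0.05·a + 0.52·b = 1.31
Eliminate b: (row1) − 0.11/0.52·(row2) → 0.119423·a = 2.22288, so a = 18.6135.
Then b = (1.31 − 0.05·18.6135) / 0.52 = 0.729469.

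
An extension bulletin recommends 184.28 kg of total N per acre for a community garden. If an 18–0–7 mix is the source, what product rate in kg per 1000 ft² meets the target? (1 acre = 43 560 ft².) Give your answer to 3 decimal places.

23.503 kg of product per thousand sq ft

Product per acre = 184.28 / 18% = 1023.78 kg.
Convert to per 1000 ft²: 1023.78 × 0.0229568 = 23.5027 kg.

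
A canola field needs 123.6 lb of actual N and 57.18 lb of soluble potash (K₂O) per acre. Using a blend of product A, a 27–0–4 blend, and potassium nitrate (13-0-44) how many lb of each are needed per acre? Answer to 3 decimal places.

413.298 lb product A, 92.382 lb potassium nitrate

Let a = lb of product A, b = lb of potassium nitrate (per acre).
N: 0.27·a + 0.13·b = 123.6
K₂O: 0.04·a + 0.44·b = 57.18
Eliminate b: (row1) − 0.13/0.44·(row2) → 0.258182·a = 106.706, so a = 413.2975.
Then b = (57.18 − 0.04·413.2975) / 0.44 = 92.38204.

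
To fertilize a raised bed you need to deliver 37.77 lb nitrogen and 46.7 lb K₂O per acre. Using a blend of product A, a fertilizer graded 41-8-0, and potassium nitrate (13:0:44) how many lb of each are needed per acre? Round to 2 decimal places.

With a, b = lb per acre of product A and potassium nitrate:
N: 0.41·a + 0.13·b = 37.77
K₂O: 0·a + 0.44·b = 46.7
Solving simultaneously: a = 58.469, b = 106.136.

58.47 lb product A, 106.14 lb potassium nitrate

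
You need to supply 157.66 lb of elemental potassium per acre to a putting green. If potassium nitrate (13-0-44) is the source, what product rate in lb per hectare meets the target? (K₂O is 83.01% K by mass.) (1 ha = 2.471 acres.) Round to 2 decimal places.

1066.62 lb of product per hectare

As K₂O: 157.66 / 0.8301 = 189.929 lb per acre.
Product per acre = 189.929 / 44% = 431.657 lb.
Convert to per hectare: 431.657 × 2.471 = 1066.624 lb.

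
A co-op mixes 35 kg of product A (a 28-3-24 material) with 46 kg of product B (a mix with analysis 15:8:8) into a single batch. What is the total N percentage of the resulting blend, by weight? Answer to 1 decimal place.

20.6% N

Total mass = 35 + 46 = 81 kg.
N mass = 28%×35 + 15%×46 = 16.7 kg.
% N = 16.7 / 81 = 20.6173%.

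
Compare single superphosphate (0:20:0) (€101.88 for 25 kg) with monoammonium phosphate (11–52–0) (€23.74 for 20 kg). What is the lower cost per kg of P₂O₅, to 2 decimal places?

single superphosphate: P₂O₅ per bag = 25 × 20% = 5 kg; cost = 101.88 / 5 = €20.3760/kg P₂O₅.
monoammonium phosphate: P₂O₅ per bag = 20 × 52% = 10.4 kg; cost = 23.74 / 10.4 = €2.2827/kg P₂O₅.
monoammonium phosphate is cheaper.

€2.28 per kg P₂O₅ (monoammonium phosphate)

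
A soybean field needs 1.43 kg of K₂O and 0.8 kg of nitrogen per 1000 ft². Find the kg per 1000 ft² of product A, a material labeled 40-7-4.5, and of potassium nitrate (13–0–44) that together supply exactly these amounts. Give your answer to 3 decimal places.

0.976 kg product A, 3.150 kg potassium nitrate

Per-1000 ft² balance (a = product A, b = potassium nitrate):
K₂O: 0.045·a + 0.44·b = 1.43
N: 0.4·a + 0.13·b = 0.8
Eliminate b: (row1) − 0.44/0.13·(row2) → -1.30885·a = -1.27769, so a = 0.976197.
Then b = (0.8 − 0.4·0.976197) / 0.13 = 3.15016.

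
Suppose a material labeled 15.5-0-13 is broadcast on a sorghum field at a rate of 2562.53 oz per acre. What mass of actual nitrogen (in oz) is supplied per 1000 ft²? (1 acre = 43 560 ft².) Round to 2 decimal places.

9.12 oz N per thousand sq ft

nitrogen per acre = 2562.53 × 15.5% = 397.192 oz.
Convert to per 1000 ft²: 397.192 × 0.0229568 = 9.11828 oz.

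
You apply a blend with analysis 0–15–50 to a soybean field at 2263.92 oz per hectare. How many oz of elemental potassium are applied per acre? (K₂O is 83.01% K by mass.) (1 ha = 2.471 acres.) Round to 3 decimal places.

K₂O per hectare = 2263.92 × 50% = 1131.96 oz.
Elemental K = 1131.96 × 0.8301 = 939.64 oz per hectare.
Convert to per acre: 939.64 × 0.404694 = 380.2671 oz.

380.267 oz K per acre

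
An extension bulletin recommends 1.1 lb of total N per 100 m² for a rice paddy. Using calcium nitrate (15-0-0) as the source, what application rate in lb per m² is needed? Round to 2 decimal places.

Product per 100 m² = 1.1 / 15% = 7.33333 lb.
Convert to per m²: 7.33333 × 0.01 = 0.0733333 lb.

0.07 lb of product per sq m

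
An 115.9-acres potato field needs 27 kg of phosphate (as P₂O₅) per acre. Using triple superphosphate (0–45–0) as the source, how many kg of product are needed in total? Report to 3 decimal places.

6954.000 kg

Product per acre = 27 / 45% = 60 kg.
Total product = 60 × 115.9 = 6954 kg.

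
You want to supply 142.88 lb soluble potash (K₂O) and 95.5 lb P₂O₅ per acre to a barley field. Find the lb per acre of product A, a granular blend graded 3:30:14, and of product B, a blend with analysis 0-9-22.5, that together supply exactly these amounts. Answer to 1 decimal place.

157.2 lb product A, 537.2 lb product B

Let a = lb of product A, b = lb of product B (per acre).
K₂O: 0.14·a + 0.225·b = 142.88
P₂O₅: 0.3·a + 0.09·b = 95.5
Eliminate a: (row1) − 0.14/0.3·(row2) → 0.183·b = 98.3133, so b = 537.231.
Back-substitute: a = (142.88 − 0.225·537.231) / 0.14 = 157.164.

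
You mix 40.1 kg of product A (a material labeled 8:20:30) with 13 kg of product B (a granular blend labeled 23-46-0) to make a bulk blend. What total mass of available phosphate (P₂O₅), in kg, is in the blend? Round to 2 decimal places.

14.00 kg P₂O₅

P₂O₅ mass = 20%×40.1 + 46%×13 = 14 kg.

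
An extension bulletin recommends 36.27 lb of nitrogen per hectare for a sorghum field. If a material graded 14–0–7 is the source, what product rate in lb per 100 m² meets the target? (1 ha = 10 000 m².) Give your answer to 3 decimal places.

2.591 lb of product per hundred sq m

Product per hectare = 36.27 / 14% = 259.071 lb.
Convert to per 100 m²: 259.071 × 0.01 = 2.59071 lb.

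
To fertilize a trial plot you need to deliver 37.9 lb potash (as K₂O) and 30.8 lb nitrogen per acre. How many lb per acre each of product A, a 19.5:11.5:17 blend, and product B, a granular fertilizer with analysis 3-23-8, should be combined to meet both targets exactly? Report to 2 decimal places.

126.38 lb product A, 205.19 lb product B

Let a = lb of product A, b = lb of product B (per acre).
K₂O: 0.17·a + 0.08·b = 37.9
N: 0.195·a + 0.03·b = 30.8
From row1: a = (37.9 − 0.08·b) / 0.17.
Into row2: 0.195·(37.9 − 0.08·b)/0.17 + 0.03·b = 30.8 → b = 205.1905, a = 126.381.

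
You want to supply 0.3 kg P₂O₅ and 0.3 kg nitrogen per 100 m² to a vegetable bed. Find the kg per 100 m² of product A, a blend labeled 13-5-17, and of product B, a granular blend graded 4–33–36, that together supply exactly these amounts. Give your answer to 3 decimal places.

2.127 kg product A, 0.587 kg product B

Per-100 m² balance (a = product A, b = product B):
P₂O₅: 0.05·a + 0.33·b = 0.3
N: 0.13·a + 0.04·b = 0.3
From row1: a = (0.3 − 0.33·b) / 0.05.
Into row2: 0.13·(0.3 − 0.33·b)/0.05 + 0.04·b = 0.3 → b = 0.586797, a = 2.12714.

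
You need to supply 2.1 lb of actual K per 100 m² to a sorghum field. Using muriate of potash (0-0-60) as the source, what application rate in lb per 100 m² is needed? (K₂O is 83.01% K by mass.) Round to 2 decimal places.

As K₂O: 2.1 / 0.8301 = 2.52982 lb per 100 m².
Product per 100 m² = 2.52982 / 60% = 4.21636 lb.

4.22 lb of product per hundred sq m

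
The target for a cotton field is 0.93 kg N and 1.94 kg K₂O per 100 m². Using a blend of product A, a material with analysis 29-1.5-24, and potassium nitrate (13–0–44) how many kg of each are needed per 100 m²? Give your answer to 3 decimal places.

Let a = kg of product A, b = kg of potassium nitrate (per 100 m²).
N: 0.29·a + 0.13·b = 0.93
K₂O: 0.24·a + 0.44·b = 1.94
Eliminate b: (row1) − 0.13/0.44·(row2) → 0.219091·a = 0.356818, so a = 1.62863.
Then b = (1.94 − 0.24·1.62863) / 0.44 = 3.52075.

1.629 kg product A, 3.521 kg potassium nitrate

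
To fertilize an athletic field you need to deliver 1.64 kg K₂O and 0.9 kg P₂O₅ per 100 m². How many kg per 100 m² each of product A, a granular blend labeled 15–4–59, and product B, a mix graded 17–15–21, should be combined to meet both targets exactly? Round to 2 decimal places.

Let a = kg of product A, b = kg of product B (per 100 m²).
K₂O: 0.59·a + 0.21·b = 1.64
P₂O₅: 0.04·a + 0.15·b = 0.9
Eliminate b: (row1) − 0.21/0.15·(row2) → 0.534·a = 0.38, so a = 0.71161.
Then b = (0.9 − 0.04·0.71161) / 0.15 = 5.81024.

0.71 kg product A, 5.81 kg product B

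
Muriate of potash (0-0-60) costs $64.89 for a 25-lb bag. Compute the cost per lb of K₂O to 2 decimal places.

$4.33 per lb K₂O

K₂O in bag = 25 × 60% = 15 lb.
Cost per lb K₂O = $64.89 / 15 = $4.3260.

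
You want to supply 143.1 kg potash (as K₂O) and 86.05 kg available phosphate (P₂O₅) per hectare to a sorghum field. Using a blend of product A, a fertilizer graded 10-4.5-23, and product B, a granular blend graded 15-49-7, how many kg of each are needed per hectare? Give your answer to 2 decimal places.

585.08 kg product A, 121.88 kg product B

Per-hectare balance (a = product A, b = product B):
K₂O: 0.23·a + 0.07·b = 143.1
P₂O₅: 0.045·a + 0.49·b = 86.05
Eliminate a: (row1) − 0.23/0.045·(row2) → -2.43444·b = -296.711, so b = 121.8804.
Back-substitute: a = (143.1 − 0.07·121.8804) / 0.23 = 585.0799.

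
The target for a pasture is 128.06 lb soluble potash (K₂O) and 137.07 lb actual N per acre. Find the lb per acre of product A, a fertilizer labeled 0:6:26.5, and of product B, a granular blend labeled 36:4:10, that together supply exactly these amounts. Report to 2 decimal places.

339.57 lb product A, 380.75 lb product B

Per-acre balance (a = product A, b = product B):
K₂O: 0.265·a + 0.1·b = 128.06
N: 0·a + 0.36·b = 137.07
Solving simultaneously: a = 339.566, b = 380.75.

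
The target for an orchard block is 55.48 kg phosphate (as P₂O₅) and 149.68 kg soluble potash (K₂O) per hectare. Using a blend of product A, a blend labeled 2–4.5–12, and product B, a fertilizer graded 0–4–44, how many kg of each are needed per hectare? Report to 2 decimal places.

1228.27 kg product A, 5.20 kg product B

With a, b = kg per hectare of product A and product B:
P₂O₅: 0.045·a + 0.04·b = 55.48
K₂O: 0.12·a + 0.44·b = 149.68
Eliminate b: (row1) − 0.04/0.44·(row2) → 0.0340909·a = 41.8727, so a = 1228.267.
Then b = (149.68 − 0.12·1228.267) / 0.44 = 5.2.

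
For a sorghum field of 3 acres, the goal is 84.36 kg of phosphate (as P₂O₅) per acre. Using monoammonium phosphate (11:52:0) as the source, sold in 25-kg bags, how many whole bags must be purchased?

20 bags

Product per acre = 84.36 / 52% = 162.231 kg.
Total product = 162.231 × 3 = 486.692 kg.
Bags = ⌈486.692 / 25⌉ = 20.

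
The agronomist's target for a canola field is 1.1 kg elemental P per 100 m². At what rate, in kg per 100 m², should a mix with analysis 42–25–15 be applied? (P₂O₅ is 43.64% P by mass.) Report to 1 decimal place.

As P₂O₅: 1.1 / 0.4364 = 2.52062 kg per 100 m².
Product per 100 m² = 2.52062 / 25% = 10.0825 kg.

10.1 kg of product per hundred sq m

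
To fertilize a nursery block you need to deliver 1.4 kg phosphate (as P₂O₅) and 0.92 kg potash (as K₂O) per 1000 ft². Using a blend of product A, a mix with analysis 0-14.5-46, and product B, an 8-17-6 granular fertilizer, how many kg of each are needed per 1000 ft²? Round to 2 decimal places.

Per-1000 ft² balance (a = product A, b = product B):
P₂O₅: 0.145·a + 0.17·b = 1.4
K₂O: 0.46·a + 0.06·b = 0.92
Solving simultaneously: a = 1.04173, b = 7.34676.

1.04 kg product A, 7.35 kg product B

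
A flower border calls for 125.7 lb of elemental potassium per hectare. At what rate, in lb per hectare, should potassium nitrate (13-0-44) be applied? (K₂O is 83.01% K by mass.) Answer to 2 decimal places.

As K₂O: 125.7 / 0.8301 = 151.428 lb per hectare.
Product per hectare = 151.428 / 44% = 344.153 lb.

344.15 lb of product per hectare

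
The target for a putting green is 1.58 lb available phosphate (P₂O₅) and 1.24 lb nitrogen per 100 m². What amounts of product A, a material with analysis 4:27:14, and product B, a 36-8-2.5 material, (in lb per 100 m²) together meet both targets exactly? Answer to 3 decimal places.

4.996 lb product A, 2.889 lb product B

With a, b = lb per 100 m² of product A and product B:
P₂O₅: 0.27·a + 0.08·b = 1.58
N: 0.04·a + 0.36·b = 1.24
From row1: a = (1.58 − 0.08·b) / 0.27.
Into row2: 0.04·(1.58 − 0.08·b)/0.27 + 0.36·b = 1.24 → b = 2.88936, a = 4.99574.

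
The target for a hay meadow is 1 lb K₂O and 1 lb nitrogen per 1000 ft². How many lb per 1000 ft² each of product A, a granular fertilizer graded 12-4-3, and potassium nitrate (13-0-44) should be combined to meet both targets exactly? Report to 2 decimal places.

With a, b = lb per 1000 ft² of product A and potassium nitrate:
K₂O: 0.03·a + 0.44·b = 1
N: 0.12·a + 0.13·b = 1
Eliminate b: (row1) − 0.44/0.13·(row2) → -0.376154·a = -2.38462, so a = 6.33947.
Then b = (1 − 0.12·6.33947) / 0.13 = 1.84049.

6.34 lb product A, 1.84 lb potassium nitrate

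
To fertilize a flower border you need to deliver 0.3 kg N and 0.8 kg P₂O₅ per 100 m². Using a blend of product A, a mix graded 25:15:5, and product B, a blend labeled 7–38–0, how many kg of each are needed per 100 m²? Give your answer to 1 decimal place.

0.7 kg product A, 1.8 kg product B

Per-100 m² balance (a = product A, b = product B):
N: 0.25·a + 0.07·b = 0.3
P₂O₅: 0.15·a + 0.38·b = 0.8
Eliminate b: (row1) − 0.07/0.38·(row2) → 0.222368·a = 0.152632, so a = 0.686391.
Then b = (0.8 − 0.15·0.686391) / 0.38 = 1.83432.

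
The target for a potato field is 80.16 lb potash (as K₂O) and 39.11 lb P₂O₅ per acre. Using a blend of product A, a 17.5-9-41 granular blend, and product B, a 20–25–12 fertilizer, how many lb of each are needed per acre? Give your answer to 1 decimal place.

167.4 lb product A, 96.2 lb product B

Let a = lb of product A, b = lb of product B (per acre).
K₂O: 0.41·a + 0.12·b = 80.16
P₂O₅: 0.09·a + 0.25·b = 39.11
Solving simultaneously: a = 167.359, b = 96.1908.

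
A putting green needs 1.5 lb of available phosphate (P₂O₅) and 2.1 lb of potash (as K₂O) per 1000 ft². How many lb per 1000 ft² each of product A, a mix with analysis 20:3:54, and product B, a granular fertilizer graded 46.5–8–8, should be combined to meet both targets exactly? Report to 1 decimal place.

1.2 lb product A, 18.3 lb product B

Let a = lb of product A, b = lb of product B (per 1000 ft²).
P₂O₅: 0.03·a + 0.08·b = 1.5
K₂O: 0.54·a + 0.08·b = 2.1
Solving simultaneously: a = 1.17647, b = 18.3088.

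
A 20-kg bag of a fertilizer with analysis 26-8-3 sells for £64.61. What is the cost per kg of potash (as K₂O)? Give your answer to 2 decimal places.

£107.68 per kg K₂O

K₂O in bag = 20 × 3% = 0.6 kg.
Cost per kg K₂O = £64.61 / 0.6 = £107.6833.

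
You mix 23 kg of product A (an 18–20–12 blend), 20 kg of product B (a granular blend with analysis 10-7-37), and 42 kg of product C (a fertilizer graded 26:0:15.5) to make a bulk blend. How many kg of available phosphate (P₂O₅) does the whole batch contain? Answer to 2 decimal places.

P₂O₅ mass = 20%×23 + 7%×20 + 0%×42 = 6 kg.

6.00 kg P₂O₅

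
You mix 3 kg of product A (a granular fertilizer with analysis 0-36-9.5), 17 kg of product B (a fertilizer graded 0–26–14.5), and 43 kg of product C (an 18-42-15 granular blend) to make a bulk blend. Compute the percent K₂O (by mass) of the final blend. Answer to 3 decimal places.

Total mass = 3 + 17 + 43 = 63 kg.
K₂O mass = 9.5%×3 + 14.5%×17 + 15%×43 = 9.2 kg.
% K₂O = 9.2 / 63 = 14.6032%.

14.603% K₂O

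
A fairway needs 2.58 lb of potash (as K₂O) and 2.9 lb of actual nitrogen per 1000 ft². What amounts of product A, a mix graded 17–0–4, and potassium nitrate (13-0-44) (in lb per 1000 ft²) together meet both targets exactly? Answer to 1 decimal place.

Let a = lb of product A, b = lb of potassium nitrate (per 1000 ft²).
K₂O: 0.04·a + 0.44·b = 2.58
N: 0.17·a + 0.13·b = 2.9
Solving simultaneously: a = 13.5144, b = 4.63506.

13.5 lb product A, 4.6 lb potassium nitrate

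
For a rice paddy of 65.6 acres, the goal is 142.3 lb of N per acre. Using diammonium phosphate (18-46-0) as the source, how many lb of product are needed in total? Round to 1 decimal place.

Product per acre = 142.3 / 18% = 790.556 lb.
Total product = 790.556 × 65.6 = 51860.44 lb.

51860.4 lb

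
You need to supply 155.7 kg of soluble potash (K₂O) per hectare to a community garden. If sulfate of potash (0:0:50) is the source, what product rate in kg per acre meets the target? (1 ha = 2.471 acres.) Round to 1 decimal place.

126.0 kg of product per acre

Product per hectare = 155.7 / 50% = 311.4 kg.
Convert to per acre: 311.4 × 0.404694 = 126.022 kg.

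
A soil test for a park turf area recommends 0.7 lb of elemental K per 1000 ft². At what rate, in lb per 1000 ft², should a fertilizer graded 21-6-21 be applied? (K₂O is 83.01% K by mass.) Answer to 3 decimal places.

4.016 lb of product per thousand sq ft

As K₂O: 0.7 / 0.8301 = 0.843272 lb per 1000 ft².
Product per 1000 ft² = 0.843272 / 21% = 4.01558 lb.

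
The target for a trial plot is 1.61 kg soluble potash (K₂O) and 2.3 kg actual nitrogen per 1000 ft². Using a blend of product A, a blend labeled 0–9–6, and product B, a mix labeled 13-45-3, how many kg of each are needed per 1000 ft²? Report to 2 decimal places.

Per-1000 ft² balance (a = product A, b = product B):
K₂O: 0.06·a + 0.03·b = 1.61
N: 0·a + 0.13·b = 2.3
Solving simultaneously: a = 17.9872, b = 17.6923.

17.99 kg product A, 17.69 kg product B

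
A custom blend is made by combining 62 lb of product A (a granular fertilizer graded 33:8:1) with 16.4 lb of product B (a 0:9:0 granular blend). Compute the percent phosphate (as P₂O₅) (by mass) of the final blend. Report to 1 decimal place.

Total mass = 62 + 16.4 = 78.4 lb.
P₂O₅ mass = 8%×62 + 9%×16.4 = 6.436 lb.
% P₂O₅ = 6.436 / 78.4 = 8.20918%.

8.2% P₂O₅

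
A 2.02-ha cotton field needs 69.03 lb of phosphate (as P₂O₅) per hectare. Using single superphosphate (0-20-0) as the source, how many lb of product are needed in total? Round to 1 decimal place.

697.2 lb

Product per hectare = 69.03 / 20% = 345.15 lb.
Total product = 345.15 × 2.02 = 697.203 lb.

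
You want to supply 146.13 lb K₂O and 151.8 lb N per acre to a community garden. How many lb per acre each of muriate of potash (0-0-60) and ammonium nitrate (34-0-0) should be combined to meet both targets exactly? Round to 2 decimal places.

243.55 lb muriate of potash, 446.47 lb ammonium nitrate

Per-acre balance (a = muriate of potash, b = ammonium nitrate):
K₂O: 0.6·a + 0·b = 146.13
N: 0·a + 0.34·b = 151.8
Solving simultaneously: a = 243.55, b = 446.471.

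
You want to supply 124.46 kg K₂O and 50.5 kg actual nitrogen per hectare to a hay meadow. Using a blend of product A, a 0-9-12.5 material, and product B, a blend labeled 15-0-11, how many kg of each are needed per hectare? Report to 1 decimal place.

With a, b = kg per hectare of product A and product B:
K₂O: 0.125·a + 0.11·b = 124.46
N: 0·a + 0.15·b = 50.5
Solving simultaneously: a = 699.413, b = 336.667.

699.4 kg product A, 336.7 kg product B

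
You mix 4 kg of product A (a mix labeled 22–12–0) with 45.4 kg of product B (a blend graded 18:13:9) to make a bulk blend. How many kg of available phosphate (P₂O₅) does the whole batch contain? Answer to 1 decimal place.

6.4 kg P₂O₅

P₂O₅ mass = 12%×4 + 13%×45.4 = 6.382 kg.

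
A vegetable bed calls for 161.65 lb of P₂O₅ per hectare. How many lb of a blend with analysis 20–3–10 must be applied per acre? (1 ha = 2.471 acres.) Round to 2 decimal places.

2180.63 lb of product per acre

Product per hectare = 161.65 / 3% = 5388.33 lb.
Convert to per acre: 5388.33 × 0.404694 = 2180.629 lb.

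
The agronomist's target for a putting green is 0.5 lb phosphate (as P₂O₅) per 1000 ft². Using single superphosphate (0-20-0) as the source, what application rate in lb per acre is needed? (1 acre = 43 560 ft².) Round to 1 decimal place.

Product per 1000 ft² = 0.5 / 20% = 2.5 lb.
Convert to per acre: 2.5 × 43.56 = 108.9 lb.

108.9 lb of product per acre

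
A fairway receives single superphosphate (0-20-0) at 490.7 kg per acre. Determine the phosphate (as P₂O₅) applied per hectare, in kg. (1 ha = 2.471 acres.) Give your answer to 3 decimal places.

P₂O₅ per acre = 490.7 × 20% = 98.14 kg.
Convert to per hectare: 98.14 × 2.471 = 242.5039 kg.

242.504 kg P₂O₅ per hectare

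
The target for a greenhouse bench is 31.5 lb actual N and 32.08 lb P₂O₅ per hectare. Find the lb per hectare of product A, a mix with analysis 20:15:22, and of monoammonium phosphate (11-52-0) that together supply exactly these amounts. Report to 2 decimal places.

146.87 lb product A, 19.33 lb monoammonium phosphate

Let a = lb of product A, b = lb of monoammonium phosphate (per hectare).
N: 0.2·a + 0.11·b = 31.5
P₂O₅: 0.15·a + 0.52·b = 32.08
Solving simultaneously: a = 146.871, b = 19.3257.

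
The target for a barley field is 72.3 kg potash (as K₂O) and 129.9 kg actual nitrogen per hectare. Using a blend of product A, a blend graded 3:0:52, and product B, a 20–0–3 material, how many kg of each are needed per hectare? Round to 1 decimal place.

With a, b = kg per hectare of product A and product B:
K₂O: 0.52·a + 0.03·b = 72.3
N: 0.03·a + 0.2·b = 129.9
Eliminate a: (row1) − 0.52/0.03·(row2) → -3.43667·b = -2179.3, so b = 634.132.
Back-substitute: a = (72.3 − 0.03·634.132) / 0.52 = 102.454.

102.5 kg product A, 634.1 kg product B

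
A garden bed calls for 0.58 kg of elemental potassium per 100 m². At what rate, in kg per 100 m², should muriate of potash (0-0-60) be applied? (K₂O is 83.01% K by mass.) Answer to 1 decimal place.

1.2 kg of product per hundred sq m

As K₂O: 0.58 / 0.8301 = 0.698711 kg per 100 m².
Product per 100 m² = 0.698711 / 60% = 1.16452 kg.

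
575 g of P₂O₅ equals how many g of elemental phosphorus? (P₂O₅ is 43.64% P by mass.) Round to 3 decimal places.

P = 575 × 0.4364 = 250.93 g.

250.930 g P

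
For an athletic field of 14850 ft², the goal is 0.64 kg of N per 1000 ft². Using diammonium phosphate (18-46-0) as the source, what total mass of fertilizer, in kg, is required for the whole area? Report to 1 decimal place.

52.8 kg

Product per 1000 ft² = 0.64 / 18% = 3.55556 kg.
Total product = 3.55556 × 14850 / 1000 = 52.8 kg.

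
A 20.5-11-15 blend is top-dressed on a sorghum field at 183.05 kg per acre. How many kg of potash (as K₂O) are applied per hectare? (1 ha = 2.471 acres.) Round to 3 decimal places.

K₂O per acre = 183.05 × 15% = 27.4575 kg.
Convert to per hectare: 27.4575 × 2.471 = 67.84748 kg.

67.847 kg K₂O per hectare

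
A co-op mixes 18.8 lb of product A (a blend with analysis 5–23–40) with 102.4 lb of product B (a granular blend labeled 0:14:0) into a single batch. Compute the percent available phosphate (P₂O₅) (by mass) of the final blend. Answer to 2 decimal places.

15.40% P₂O₅

Total mass = 18.8 + 102.4 = 121.2 lb.
P₂O₅ mass = 23%×18.8 + 14%×102.4 = 18.66 lb.
% P₂O₅ = 18.66 / 121.2 = 15.396%.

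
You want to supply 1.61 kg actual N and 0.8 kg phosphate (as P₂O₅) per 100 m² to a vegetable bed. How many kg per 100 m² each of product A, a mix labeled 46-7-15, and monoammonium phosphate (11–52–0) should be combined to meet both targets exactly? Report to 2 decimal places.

Per-100 m² balance (a = product A, b = monoammonium phosphate):
N: 0.46·a + 0.11·b = 1.61
P₂O₅: 0.07·a + 0.52·b = 0.8
Eliminate b: (row1) − 0.11/0.52·(row2) → 0.445192·a = 1.44077, so a = 3.23629.
Then b = (0.8 − 0.07·3.23629) / 0.52 = 1.10281.

3.24 kg product A, 1.10 kg monoammonium phosphate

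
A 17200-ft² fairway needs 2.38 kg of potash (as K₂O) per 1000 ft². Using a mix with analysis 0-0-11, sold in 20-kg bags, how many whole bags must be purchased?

Product per 1000 ft² = 2.38 / 11% = 21.6364 kg.
Total product = 21.6364 × 17200 / 1000 = 372.145 kg.
Bags = ⌈372.145 / 20⌉ = 19.

19 bags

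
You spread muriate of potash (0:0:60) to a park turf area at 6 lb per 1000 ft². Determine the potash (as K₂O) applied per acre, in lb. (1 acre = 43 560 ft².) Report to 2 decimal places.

K₂O per 1000 ft² = 6 × 60% = 3.6 lb.
Convert to per acre: 3.6 × 43.56 = 156.816 lb.

156.82 lb K₂O per acre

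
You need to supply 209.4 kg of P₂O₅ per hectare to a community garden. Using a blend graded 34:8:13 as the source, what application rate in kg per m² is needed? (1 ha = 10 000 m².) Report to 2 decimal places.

Product per hectare = 209.4 / 8% = 2617.5 kg.
Convert to per m²: 2617.5 × 0.0001 = 0.26175 kg.

0.26 kg of product per sq m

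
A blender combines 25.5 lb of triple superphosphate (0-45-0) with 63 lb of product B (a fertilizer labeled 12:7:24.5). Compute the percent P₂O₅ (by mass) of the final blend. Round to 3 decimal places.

17.949% P₂O₅

Total mass = 25.5 + 63 = 88.5 lb.
P₂O₅ mass = 45%×25.5 + 7%×63 = 15.885 lb.
% P₂O₅ = 15.885 / 88.5 = 17.9492%.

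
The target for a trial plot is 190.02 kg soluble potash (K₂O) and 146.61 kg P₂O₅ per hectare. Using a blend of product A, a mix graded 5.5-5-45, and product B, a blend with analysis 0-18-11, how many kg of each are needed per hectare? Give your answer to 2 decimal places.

239.42 kg product A, 747.99 kg product B

Let a = kg of product A, b = kg of product B (per hectare).
K₂O: 0.45·a + 0.11·b = 190.02
P₂O₅: 0.05·a + 0.18·b = 146.61
Eliminate b: (row1) − 0.11/0.18·(row2) → 0.419444·a = 100.425, so a = 239.424.
Then b = (146.61 − 0.05·239.424) / 0.18 = 747.993.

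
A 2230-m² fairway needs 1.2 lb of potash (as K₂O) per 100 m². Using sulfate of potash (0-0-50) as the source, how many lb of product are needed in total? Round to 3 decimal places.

Product per 100 m² = 1.2 / 50% = 2.4 lb.
Total product = 2.4 × 2230 / 100 = 53.52 lb.

53.520 lb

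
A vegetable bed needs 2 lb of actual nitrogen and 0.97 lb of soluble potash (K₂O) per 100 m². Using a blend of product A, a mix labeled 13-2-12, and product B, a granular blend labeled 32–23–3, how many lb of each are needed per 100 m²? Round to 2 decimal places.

7.26 lb product A, 3.30 lb product B

With a, b = lb per 100 m² of product A and product B:
N: 0.13·a + 0.32·b = 2
K₂O: 0.12·a + 0.03·b = 0.97
Eliminate a: (row1) − 0.13/0.12·(row2) → 0.2875·b = 0.949167, so b = 3.30145.
Back-substitute: a = (2 − 0.32·3.30145) / 0.13 = 7.25797.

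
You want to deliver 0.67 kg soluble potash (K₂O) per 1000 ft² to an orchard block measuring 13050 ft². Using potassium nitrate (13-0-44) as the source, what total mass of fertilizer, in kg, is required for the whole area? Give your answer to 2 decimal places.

Product per 1000 ft² = 0.67 / 44% = 1.52273 kg.
Total product = 1.52273 × 13050 / 1000 = 19.8716 kg.

19.87 kg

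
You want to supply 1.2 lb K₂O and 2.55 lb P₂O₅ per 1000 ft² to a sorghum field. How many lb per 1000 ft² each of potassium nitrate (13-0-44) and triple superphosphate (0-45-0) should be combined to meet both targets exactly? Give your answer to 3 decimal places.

Let a = lb of potassium nitrate, b = lb of triple superphosphate (per 1000 ft²).
K₂O: 0.44·a + 0·b = 1.2
P₂O₅: 0·a + 0.45·b = 2.55
Solving simultaneously: a = 2.72727, b = 5.66667.

2.727 lb potassium nitrate, 5.667 lb triple superphosphate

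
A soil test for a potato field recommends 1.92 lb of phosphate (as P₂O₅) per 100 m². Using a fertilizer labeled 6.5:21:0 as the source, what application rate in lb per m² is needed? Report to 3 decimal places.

0.091 lb of product per sq m

Product per 100 m² = 1.92 / 21% = 9.14286 lb.
Convert to per m²: 9.14286 × 0.01 = 0.0914286 lb.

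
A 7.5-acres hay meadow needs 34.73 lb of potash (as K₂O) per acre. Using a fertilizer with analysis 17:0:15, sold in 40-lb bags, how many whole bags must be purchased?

Product per acre = 34.73 / 15% = 231.533 lb.
Total product = 231.533 × 7.5 = 1736.5 lb.
Bags = ⌈1736.5 / 40⌉ = 44.

44 bags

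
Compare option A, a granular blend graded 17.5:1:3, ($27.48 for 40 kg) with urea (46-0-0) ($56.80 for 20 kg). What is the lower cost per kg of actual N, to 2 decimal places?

$3.93 per kg N (option A)

option A: N per bag = 40 × 17.5% = 7 kg; cost = 27.48 / 7 = $3.9257/kg N.
urea: N per bag = 20 × 46% = 9.2 kg; cost = 56.80 / 9.2 = $6.1739/kg N.
option A is cheaper.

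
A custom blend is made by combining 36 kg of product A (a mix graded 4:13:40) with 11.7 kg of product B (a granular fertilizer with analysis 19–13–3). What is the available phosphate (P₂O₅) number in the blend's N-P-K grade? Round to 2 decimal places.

13.00% P₂O₅

Total mass = 36 + 11.7 = 47.7 kg.
P₂O₅ mass = 13%×36 + 13%×11.7 = 6.201 kg.
% P₂O₅ = 6.201 / 47.7 = 13%.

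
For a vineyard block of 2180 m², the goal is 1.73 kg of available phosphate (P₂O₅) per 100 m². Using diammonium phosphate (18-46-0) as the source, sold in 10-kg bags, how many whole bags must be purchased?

9 bags

Product per 100 m² = 1.73 / 46% = 3.76087 kg.
Total product = 3.76087 × 2180 / 100 = 81.987 kg.
Bags = ⌈81.987 / 10⌉ = 9.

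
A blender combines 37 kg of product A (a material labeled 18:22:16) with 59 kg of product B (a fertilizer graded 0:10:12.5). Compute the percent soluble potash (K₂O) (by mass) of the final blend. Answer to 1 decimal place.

Total mass = 37 + 59 = 96 kg.
K₂O mass = 16%×37 + 12.5%×59 = 13.295 kg.
% K₂O = 13.295 / 96 = 13.849%.

13.8% K₂O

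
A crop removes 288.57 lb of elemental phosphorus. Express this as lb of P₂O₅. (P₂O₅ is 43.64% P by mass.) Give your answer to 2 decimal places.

P₂O₅ = 288.57 / 0.4364 = 661.251 lb.

661.25 lb P₂O₅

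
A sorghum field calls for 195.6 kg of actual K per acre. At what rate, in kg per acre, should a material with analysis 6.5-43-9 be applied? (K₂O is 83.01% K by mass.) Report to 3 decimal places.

As K₂O: 195.6 / 0.8301 = 235.634 kg per acre.
Product per acre = 235.634 / 9% = 2618.15845 kg.

2618.158 kg of product per acre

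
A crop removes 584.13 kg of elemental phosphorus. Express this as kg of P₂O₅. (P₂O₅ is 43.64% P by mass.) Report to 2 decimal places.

1338.52 kg P₂O₅

P₂O₅ = 584.13 / 0.4364 = 1338.5197 kg.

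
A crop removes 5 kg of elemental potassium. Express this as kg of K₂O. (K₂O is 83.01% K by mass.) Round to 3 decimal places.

6.023 kg K₂O

K₂O = 5 / 0.8301 = 6.02337 kg.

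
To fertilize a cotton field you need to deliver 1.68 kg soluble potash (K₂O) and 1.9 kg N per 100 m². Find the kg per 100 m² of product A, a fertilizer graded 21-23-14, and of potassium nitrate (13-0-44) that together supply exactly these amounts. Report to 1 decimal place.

Let a = kg of product A, b = kg of potassium nitrate (per 100 m²).
K₂O: 0.14·a + 0.44·b = 1.68
N: 0.21·a + 0.13·b = 1.9
Eliminate a: (row1) − 0.14/0.21·(row2) → 0.353333·b = 0.413333, so b = 1.16981.
Back-substitute: a = (1.68 − 0.44·1.16981) / 0.14 = 8.32345.

8.3 kg product A, 1.2 kg potassium nitrate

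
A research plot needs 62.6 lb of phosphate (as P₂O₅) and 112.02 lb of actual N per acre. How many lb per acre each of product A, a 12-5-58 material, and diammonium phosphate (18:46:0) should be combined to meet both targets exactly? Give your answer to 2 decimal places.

871.45 lb product A, 41.36 lb diammonium phosphate

Let a = lb of product A, b = lb of diammonium phosphate (per acre).
P₂O₅: 0.05·a + 0.46·b = 62.6
N: 0.12·a + 0.18·b = 112.02
Eliminate b: (row1) − 0.46/0.18·(row2) → -0.256667·a = -223.673, so a = 871.4545.
Then b = (112.02 − 0.12·871.4545) / 0.18 = 41.3636.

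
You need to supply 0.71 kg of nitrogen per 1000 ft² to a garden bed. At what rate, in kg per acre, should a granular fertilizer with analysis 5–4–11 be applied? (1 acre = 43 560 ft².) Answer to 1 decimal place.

Product per 1000 ft² = 0.71 / 5% = 14.2 kg.
Convert to per acre: 14.2 × 43.56 = 618.552 kg.

618.6 kg of product per acre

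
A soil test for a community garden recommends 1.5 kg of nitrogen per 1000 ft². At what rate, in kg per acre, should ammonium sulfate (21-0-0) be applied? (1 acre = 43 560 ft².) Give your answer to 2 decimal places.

311.14 kg of product per acre

Product per 1000 ft² = 1.5 / 21% = 7.14286 kg.
Convert to per acre: 7.14286 × 43.56 = 311.143 kg.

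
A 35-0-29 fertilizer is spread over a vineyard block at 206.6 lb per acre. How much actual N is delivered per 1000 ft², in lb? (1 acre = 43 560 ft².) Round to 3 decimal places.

nitrogen per acre = 206.6 × 35% = 72.31 lb.
Convert to per 1000 ft²: 72.31 × 0.0229568 = 1.66001 lb.

1.660 lb N per thousand sq ft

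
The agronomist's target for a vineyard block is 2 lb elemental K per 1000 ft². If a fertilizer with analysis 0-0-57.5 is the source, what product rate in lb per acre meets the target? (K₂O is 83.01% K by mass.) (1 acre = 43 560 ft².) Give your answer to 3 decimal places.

As K₂O: 2 / 0.8301 = 2.40935 lb per 1000 ft².
Product per 1000 ft² = 2.40935 / 57.5% = 4.19017 lb.
Convert to per acre: 4.19017 × 43.56 = 182.5238 lb.

182.524 lb of product per acre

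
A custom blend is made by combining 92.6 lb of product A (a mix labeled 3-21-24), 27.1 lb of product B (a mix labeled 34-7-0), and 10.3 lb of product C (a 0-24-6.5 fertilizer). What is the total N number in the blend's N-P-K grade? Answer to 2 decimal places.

9.22% N

Total mass = 92.6 + 27.1 + 10.3 = 130 lb.
N mass = 3%×92.6 + 34%×27.1 + 0%×10.3 = 11.992 lb.
% N = 11.992 / 130 = 9.22462%.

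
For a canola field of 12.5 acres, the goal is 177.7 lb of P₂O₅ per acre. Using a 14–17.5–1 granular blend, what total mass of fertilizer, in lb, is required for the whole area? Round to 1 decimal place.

12692.9 lb

Product per acre = 177.7 / 17.5% = 1015.43 lb.
Total product = 1015.43 × 12.5 = 12692.86 lb.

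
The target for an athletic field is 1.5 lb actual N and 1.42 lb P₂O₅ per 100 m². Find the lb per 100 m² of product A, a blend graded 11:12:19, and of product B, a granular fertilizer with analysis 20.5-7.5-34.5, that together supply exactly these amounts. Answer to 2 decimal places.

10.92 lb product A, 1.46 lb product B

Per-100 m² balance (a = product A, b = product B):
N: 0.11·a + 0.205·b = 1.5
P₂O₅: 0.12·a + 0.075·b = 1.42
Solving simultaneously: a = 10.9235, b = 1.45566.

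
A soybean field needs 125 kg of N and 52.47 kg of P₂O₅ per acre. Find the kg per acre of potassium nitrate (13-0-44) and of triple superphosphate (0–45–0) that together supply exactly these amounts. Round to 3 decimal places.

961.538 kg potassium nitrate, 116.600 kg triple superphosphate

Let a = kg of potassium nitrate, b = kg of triple superphosphate (per acre).
N: 0.13·a + 0·b = 125
P₂O₅: 0·a + 0.45·b = 52.47
Solving simultaneously: a = 961.53846, b = 116.6.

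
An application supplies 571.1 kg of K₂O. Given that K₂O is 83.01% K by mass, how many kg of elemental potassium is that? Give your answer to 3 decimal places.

K = 571.1 × 0.8301 = 474.0701 kg.

474.070 kg K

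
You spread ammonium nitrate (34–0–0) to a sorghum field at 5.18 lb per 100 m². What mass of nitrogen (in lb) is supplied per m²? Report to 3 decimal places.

0.018 lb N per sq m

nitrogen per 100 m² = 5.18 × 34% = 1.7612 lb.
Convert to per m²: 1.7612 × 0.01 = 0.017612 lb.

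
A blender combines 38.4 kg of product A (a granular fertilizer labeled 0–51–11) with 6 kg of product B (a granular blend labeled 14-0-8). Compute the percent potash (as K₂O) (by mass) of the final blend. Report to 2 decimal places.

Total mass = 38.4 + 6 = 44.4 kg.
K₂O mass = 11%×38.4 + 8%×6 = 4.704 kg.
% K₂O = 4.704 / 44.4 = 10.5946%.

10.59% K₂O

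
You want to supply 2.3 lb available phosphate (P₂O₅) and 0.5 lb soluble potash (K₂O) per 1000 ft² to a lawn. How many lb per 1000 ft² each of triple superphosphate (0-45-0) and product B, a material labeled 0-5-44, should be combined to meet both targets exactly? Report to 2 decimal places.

With a, b = lb per 1000 ft² of triple superphosphate and product B:
P₂O₅: 0.45·a + 0.05·b = 2.3
K₂O: 0·a + 0.44·b = 0.5
Solving simultaneously: a = 4.98485, b = 1.13636.

4.98 lb triple superphosphate, 1.14 lb product B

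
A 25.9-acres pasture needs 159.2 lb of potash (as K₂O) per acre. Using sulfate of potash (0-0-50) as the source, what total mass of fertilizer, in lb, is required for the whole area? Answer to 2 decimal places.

8246.56 lb

Product per acre = 159.2 / 50% = 318.4 lb.
Total product = 318.4 × 25.9 = 8246.56 lb.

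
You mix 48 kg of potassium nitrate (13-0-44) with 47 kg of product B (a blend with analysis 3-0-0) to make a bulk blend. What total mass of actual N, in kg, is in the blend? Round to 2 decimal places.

N mass = 13%×48 + 3%×47 = 7.65 kg.

7.65 kg N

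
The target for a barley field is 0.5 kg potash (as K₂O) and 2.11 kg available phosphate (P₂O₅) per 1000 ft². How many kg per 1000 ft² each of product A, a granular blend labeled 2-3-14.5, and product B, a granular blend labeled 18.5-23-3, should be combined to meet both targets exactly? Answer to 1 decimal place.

1.6 kg product A, 9.0 kg product B

Let a = kg of product A, b = kg of product B (per 1000 ft²).
K₂O: 0.145·a + 0.03·b = 0.5
P₂O₅: 0.03·a + 0.23·b = 2.11
Eliminate a: (row1) − 0.145/0.03·(row2) → -1.08167·b = -9.69833, so b = 8.9661.
Back-substitute: a = (0.5 − 0.03·8.9661) / 0.145 = 1.59322.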